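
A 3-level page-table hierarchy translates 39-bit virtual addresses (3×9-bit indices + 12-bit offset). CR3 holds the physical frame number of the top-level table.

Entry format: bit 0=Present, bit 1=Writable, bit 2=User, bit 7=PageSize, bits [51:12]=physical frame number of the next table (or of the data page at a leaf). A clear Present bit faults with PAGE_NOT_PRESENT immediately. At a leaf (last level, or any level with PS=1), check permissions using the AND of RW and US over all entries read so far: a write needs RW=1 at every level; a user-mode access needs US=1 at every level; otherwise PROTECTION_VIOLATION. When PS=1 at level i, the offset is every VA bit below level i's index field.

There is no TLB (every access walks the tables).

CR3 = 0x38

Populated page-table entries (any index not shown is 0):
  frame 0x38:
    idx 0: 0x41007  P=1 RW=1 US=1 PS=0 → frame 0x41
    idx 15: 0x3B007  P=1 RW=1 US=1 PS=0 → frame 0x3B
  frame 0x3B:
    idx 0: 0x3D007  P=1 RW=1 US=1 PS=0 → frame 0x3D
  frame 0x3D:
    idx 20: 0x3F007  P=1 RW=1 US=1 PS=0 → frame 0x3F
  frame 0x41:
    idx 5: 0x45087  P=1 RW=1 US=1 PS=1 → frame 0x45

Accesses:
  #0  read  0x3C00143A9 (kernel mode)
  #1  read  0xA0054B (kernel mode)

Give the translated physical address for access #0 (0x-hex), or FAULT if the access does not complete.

Per-access translation:
#0 VA=0x3C00143A9 (r,kernel):
  [0] read 0x38 idx=15: raw=0x3B007 flags P=1 W=1 U=1 S=0
  [1] read 0x3B idx=0: raw=0x3D007 flags P=1 W=1 U=1 S=0
  [2] read 0x3D idx=20: raw=0x3F007 flags P=1 W=1 U=1 S=0
  ✓ 0x3F3A9  — 3 lookups
#1 VA=0xA0054B (r,kernel):
  [0] read 0x38 idx=0: raw=0x41007 flags P=1 W=1 U=1 S=0
  [1] read 0x41 idx=5: raw=0x45087 flags P=1 W=1 U=1 S=1
  ✓ 0x4554B (huge @L1)  — 2 lookups

Access #0 PA: 0x3F3A9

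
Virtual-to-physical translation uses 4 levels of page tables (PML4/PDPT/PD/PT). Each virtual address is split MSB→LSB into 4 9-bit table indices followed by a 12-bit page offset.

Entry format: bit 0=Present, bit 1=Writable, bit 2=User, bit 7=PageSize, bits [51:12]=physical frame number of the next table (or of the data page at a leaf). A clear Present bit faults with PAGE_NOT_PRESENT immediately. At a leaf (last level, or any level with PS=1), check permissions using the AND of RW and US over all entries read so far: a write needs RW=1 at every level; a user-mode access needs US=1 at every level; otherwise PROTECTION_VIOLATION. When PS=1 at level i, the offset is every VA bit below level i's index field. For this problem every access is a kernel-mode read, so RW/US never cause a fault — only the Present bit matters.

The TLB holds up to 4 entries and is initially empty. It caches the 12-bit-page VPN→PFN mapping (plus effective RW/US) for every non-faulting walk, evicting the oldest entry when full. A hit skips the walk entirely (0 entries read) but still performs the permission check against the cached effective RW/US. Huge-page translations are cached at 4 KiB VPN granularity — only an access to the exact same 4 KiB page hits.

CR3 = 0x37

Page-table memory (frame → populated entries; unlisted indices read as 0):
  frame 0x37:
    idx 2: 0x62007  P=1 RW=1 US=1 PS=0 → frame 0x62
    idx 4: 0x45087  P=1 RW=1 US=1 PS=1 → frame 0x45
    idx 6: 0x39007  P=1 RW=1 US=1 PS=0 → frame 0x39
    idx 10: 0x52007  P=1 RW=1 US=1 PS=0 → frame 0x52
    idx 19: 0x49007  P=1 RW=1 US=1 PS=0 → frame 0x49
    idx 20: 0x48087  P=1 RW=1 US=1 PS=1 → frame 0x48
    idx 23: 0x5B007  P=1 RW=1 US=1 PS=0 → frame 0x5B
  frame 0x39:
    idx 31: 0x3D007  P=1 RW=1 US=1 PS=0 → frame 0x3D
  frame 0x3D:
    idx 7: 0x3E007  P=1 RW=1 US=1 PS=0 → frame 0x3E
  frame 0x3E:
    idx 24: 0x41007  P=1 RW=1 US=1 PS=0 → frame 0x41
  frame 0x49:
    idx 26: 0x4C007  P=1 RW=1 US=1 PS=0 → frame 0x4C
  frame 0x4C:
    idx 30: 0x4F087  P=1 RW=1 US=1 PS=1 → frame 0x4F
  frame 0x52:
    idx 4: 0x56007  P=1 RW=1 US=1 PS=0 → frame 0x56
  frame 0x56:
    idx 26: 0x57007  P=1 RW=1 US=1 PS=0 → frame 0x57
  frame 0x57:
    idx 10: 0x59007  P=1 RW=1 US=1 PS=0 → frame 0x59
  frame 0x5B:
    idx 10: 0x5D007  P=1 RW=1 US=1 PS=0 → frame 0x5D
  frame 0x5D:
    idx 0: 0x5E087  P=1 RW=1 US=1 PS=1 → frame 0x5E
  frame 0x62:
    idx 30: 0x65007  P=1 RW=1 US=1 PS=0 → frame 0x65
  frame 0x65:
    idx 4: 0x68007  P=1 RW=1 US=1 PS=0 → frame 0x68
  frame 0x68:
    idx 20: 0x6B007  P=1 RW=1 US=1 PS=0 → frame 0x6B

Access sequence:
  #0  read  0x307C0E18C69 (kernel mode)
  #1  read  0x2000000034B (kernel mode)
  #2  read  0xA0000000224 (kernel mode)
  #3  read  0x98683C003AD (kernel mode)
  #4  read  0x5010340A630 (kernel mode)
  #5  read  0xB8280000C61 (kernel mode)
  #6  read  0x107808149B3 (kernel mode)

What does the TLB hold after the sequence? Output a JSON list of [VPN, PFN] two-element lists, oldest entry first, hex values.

Per-access translation:
#0 VA=0x307C0E18C69 (r,kernel):
  lvl0: tbl 0x37, slot 6 ⇒ 0x39007 (P1/RW1/US1/PS0)
  lvl1: tbl 0x39, slot 31 ⇒ 0x3D007 (P1/RW1/US1/PS0)
  lvl2: tbl 0x3D, slot 7 ⇒ 0x3E007 (P1/RW1/US1/PS0)
  lvl3: tbl 0x3E, slot 24 ⇒ 0x41007 (P1/RW1/US1/PS0)
  ✓ 0x41C69  — 4 lookups
#1 VA=0x2000000034B (r,kernel):
  lvl0: tbl 0x37, slot 4 ⇒ 0x45087 (P1/RW1/US1/PS1)
  ✓ 0x4534B (huge @L0)  — 1 lookups
#2 VA=0xA0000000224 (r,kernel):
  lvl0: tbl 0x37, slot 20 ⇒ 0x48087 (P1/RW1/US1/PS1)
  ✓ 0x48224 (huge @L0)  — 1 lookups
#3 VA=0x98683C003AD (r,kernel):
  lvl0: tbl 0x37, slot 19 ⇒ 0x49007 (P1/RW1/US1/PS0)
  lvl1: tbl 0x49, slot 26 ⇒ 0x4C007 (P1/RW1/US1/PS0)
  lvl2: tbl 0x4C, slot 30 ⇒ 0x4F087 (P1/RW1/US1/PS1)
  ✓ 0x4F3AD (huge @L2)  — 3 lookups
#4 VA=0x5010340A630 (r,kernel):
  lvl0: tbl 0x37, slot 10 ⇒ 0x52007 (P1/RW1/US1/PS0)
  lvl1: tbl 0x52, slot 4 ⇒ 0x56007 (P1/RW1/US1/PS0)
  lvl2: tbl 0x56, slot 26 ⇒ 0x57007 (P1/RW1/US1/PS0)
  lvl3: tbl 0x57, slot 10 ⇒ 0x59007 (P1/RW1/US1/PS0)
  ✓ 0x59630  — 4 lookups
#5 VA=0xB8280000C61 (r,kernel):
  lvl0: tbl 0x37, slot 23 ⇒ 0x5B007 (P1/RW1/US1/PS0)
  lvl1: tbl 0x5B, slot 10 ⇒ 0x5D007 (P1/RW1/US1/PS0)
  lvl2: tbl 0x5D, slot 0 ⇒ 0x5E087 (P1/RW1/US1/PS1)
  ✓ 0x5EC61 (huge @L2)  — 3 lookups
#6 VA=0x107808149B3 (r,kernel):
  lvl0: tbl 0x37, slot 2 ⇒ 0x62007 (P1/RW1/US1/PS0)
  lvl1: tbl 0x62, slot 30 ⇒ 0x65007 (P1/RW1/US1/PS0)
  lvl2: tbl 0x65, slot 4 ⇒ 0x68007 (P1/RW1/US1/PS0)
  lvl3: tbl 0x68, slot 20 ⇒ 0x6B007 (P1/RW1/US1/PS0)
  ✓ 0x6B9B3  — 4 lookups

TLB: [["0x98683C00", "0x4F"], ["0x5010340A", "0x59"], ["0xB8280000", "0x5E"], ["0x10780814", "0x6B"]]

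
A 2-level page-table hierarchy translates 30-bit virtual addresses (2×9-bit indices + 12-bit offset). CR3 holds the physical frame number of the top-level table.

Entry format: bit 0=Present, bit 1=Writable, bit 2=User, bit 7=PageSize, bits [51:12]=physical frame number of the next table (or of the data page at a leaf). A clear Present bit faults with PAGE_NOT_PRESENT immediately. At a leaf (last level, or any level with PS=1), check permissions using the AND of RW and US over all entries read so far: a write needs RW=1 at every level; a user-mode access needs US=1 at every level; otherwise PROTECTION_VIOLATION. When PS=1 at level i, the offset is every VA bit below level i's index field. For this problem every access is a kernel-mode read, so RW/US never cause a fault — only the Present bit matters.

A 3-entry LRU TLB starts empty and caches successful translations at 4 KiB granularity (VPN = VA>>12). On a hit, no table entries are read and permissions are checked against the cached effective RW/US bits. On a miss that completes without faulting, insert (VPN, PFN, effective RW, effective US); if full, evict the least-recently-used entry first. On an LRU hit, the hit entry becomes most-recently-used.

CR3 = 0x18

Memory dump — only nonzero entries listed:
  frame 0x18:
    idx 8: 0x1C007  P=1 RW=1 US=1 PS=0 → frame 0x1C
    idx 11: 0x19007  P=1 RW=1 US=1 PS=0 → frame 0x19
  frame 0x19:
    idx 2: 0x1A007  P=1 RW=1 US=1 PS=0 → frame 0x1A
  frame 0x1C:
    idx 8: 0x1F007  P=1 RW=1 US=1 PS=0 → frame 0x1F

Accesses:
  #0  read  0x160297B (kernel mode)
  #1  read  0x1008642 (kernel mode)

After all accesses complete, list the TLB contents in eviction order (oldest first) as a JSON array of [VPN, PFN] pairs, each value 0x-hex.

Trace:
#0 VA=0x160297B (r,kernel):
  L0: frame=0x18 idx=11 entry=0x19007 [P=1 RW=1 US=1 PS=0]
  L1: frame=0x19 idx=2 entry=0x1A007 [P=1 RW=1 US=1 PS=0]
  ⇒ phys 0x1A97B  [2 reads]
#1 VA=0x1008642 (r,kernel):
  L0: frame=0x18 idx=8 entry=0x1C007 [P=1 RW=1 US=1 PS=0]
  L1: frame=0x1C idx=8 entry=0x1F007 [P=1 RW=1 US=1 PS=0]
  ⇒ phys 0x1F642  [2 reads]

TLB: [["0x1602", "0x1A"], ["0x1008", "0x1F"]]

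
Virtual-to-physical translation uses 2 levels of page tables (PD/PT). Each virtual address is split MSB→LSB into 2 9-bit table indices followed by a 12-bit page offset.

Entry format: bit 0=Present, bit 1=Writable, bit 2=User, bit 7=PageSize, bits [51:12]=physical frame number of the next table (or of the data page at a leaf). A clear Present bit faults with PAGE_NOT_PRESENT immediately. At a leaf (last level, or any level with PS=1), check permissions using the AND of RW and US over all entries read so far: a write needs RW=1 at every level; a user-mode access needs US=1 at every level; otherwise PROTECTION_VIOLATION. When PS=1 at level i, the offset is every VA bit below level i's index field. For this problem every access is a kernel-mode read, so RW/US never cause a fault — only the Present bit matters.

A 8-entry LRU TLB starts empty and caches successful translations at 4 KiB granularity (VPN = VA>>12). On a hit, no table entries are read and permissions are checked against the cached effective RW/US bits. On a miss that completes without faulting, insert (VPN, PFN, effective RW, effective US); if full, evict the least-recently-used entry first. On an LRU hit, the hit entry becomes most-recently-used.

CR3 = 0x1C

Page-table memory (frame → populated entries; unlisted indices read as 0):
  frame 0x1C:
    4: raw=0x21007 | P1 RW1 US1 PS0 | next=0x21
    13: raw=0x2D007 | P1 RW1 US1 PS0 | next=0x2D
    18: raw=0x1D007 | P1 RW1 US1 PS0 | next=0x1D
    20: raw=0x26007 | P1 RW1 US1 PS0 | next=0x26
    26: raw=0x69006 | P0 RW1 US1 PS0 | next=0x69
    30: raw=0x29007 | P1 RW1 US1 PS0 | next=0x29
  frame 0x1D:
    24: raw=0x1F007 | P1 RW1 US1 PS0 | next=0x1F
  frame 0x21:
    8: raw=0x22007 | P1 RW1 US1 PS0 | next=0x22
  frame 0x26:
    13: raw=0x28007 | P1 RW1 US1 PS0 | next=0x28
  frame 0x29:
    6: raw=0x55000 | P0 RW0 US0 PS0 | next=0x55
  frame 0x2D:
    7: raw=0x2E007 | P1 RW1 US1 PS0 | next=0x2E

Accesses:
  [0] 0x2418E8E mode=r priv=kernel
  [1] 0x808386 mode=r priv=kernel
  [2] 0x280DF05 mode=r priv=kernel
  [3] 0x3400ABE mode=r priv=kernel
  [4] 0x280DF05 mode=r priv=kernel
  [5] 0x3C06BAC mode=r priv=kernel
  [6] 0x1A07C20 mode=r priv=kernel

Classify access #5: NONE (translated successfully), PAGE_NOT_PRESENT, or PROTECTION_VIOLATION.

Trace:
#0 VA=0x2418E8E (r,kernel):
  L0: frame=0x1C idx=18 entry=0x1D007 [P=1 RW=1 US=1 PS=0]
  L1: frame=0x1D idx=24 entry=0x1F007 [P=1 RW=1 US=1 PS=0]
  ⇒ phys 0x1FE8E  [2 reads]
#1 VA=0x808386 (r,kernel):
  L0: frame=0x1C idx=4 entry=0x21007 [P=1 RW=1 US=1 PS=0]
  L1: frame=0x21 idx=8 entry=0x22007 [P=1 RW=1 US=1 PS=0]
  ⇒ phys 0x22386  [2 reads]
#2 VA=0x280DF05 (r,kernel):
  L0: frame=0x1C idx=20 entry=0x26007 [P=1 RW=1 US=1 PS=0]
  L1: frame=0x26 idx=13 entry=0x28007 [P=1 RW=1 US=1 PS=0]
  ⇒ phys 0x28F05  [2 reads]
#3 VA=0x3400ABE (r,kernel):
  L0: frame=0x1C idx=26 entry=0x69006 [P=0 RW=1 US=1 PS=0]
  → PAGE_NOT_PRESENT  (1 entries read)
#4 VA=0x280DF05 (r,kernel):
  TLB hit vpn=0x280D → PA=0x28F05
#5 VA=0x3C06BAC (r,kernel):
  L0: frame=0x1C idx=30 entry=0x29007 [P=1 RW=1 US=1 PS=0]
  L1: frame=0x29 idx=6 entry=0x55000 [P=0 RW=0 US=0 PS=0]
  → PAGE_NOT_PRESENT  (2 entries read)
#6 VA=0x1A07C20 (r,kernel):
  L0: frame=0x1C idx=13 entry=0x2D007 [P=1 RW=1 US=1 PS=0]
  L1: frame=0x2D idx=7 entry=0x2E007 [P=1 RW=1 US=1 PS=0]
  ⇒ phys 0x2EC20  [2 reads]

Access #5 fault: PAGE_NOT_PRESENT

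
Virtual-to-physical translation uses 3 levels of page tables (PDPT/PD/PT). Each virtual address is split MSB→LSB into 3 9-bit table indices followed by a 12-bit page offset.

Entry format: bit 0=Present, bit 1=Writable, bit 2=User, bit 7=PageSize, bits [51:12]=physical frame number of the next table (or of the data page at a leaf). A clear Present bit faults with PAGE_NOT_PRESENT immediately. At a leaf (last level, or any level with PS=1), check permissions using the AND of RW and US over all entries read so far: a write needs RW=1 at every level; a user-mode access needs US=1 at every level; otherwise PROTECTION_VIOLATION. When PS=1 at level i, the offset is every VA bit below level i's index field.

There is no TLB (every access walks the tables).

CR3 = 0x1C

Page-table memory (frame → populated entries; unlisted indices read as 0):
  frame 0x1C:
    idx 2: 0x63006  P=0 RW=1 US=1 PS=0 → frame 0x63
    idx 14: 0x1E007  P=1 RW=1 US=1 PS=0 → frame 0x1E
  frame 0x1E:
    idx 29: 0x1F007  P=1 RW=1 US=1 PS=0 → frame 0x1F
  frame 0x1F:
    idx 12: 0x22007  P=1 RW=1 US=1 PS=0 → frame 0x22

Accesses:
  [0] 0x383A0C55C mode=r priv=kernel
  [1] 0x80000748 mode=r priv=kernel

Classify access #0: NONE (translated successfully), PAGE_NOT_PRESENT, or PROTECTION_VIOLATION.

Per-access translation:
#0 VA=0x383A0C55C (r,kernel):
  lvl0: tbl 0x1C, slot 14 ⇒ 0x1E007 (P1/RW1/US1/PS0)
  lvl1: tbl 0x1E, slot 29 ⇒ 0x1F007 (P1/RW1/US1/PS0)
  lvl2: tbl 0x1F, slot 12 ⇒ 0x22007 (P1/RW1/US1/PS0)
  ⇒ phys 0x2255C  [3 reads]
#1 VA=0x80000748 (r,kernel):
  lvl0: tbl 0x1C, slot 2 ⇒ 0x63006 (P0/RW1/US1/PS0)
  → PAGE_NOT_PRESENT  (1 entries read)

Access #0 fault: NONE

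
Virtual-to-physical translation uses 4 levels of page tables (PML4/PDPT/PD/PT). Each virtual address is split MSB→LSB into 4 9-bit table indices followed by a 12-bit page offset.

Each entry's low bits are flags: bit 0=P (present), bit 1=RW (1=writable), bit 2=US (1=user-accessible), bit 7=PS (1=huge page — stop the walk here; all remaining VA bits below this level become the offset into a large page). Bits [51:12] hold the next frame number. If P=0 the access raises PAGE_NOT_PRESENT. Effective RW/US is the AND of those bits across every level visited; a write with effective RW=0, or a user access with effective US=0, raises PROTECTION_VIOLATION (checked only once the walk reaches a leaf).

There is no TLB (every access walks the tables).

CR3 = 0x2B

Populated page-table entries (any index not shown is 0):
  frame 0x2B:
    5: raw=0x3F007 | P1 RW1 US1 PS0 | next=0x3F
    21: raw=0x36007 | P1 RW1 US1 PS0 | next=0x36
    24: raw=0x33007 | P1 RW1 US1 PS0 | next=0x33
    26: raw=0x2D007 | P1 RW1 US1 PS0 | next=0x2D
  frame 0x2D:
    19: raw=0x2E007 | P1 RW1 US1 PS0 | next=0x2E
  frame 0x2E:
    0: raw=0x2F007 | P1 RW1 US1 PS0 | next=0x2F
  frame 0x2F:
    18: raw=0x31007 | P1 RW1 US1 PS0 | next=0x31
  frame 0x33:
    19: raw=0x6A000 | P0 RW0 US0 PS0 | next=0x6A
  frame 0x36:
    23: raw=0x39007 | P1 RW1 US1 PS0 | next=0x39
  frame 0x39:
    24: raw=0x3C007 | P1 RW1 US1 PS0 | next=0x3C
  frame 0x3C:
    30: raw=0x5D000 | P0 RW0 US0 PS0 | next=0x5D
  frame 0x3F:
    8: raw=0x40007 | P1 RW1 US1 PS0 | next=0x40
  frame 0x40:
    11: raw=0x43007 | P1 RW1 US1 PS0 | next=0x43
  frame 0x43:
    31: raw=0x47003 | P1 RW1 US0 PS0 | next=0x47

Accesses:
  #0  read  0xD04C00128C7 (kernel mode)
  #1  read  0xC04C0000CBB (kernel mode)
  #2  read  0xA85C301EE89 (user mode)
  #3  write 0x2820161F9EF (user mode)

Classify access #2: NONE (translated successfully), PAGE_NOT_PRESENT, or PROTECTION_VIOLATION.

Walk each access:
#0 VA=0xD04C00128C7 (r,kernel):
  L0: frame=0x2B idx=26 entry=0x2D007 [P=1 RW=1 US=1 PS=0]
  L1: frame=0x2D idx=19 entry=0x2E007 [P=1 RW=1 US=1 PS=0]
  L2: frame=0x2E idx=0 entry=0x2F007 [P=1 RW=1 US=1 PS=0]
  L3: frame=0x2F idx=18 entry=0x31007 [P=1 RW=1 US=1 PS=0]
  ✓ 0x318C7  — 4 lookups
#1 VA=0xC04C0000CBB (r,kernel):
  L0: frame=0x2B idx=24 entry=0x33007 [P=1 RW=1 US=1 PS=0]
  L1: frame=0x33 idx=19 entry=0x6A000 [P=0 RW=0 US=0 PS=0]
  ✗ PAGE_NOT_PRESENT  [2 reads]
#2 VA=0xA85C301EE89 (r,user):
  L0: frame=0x2B idx=21 entry=0x36007 [P=1 RW=1 US=1 PS=0]
  L1: frame=0x36 idx=23 entry=0x39007 [P=1 RW=1 US=1 PS=0]
  L2: frame=0x39 idx=24 entry=0x3C007 [P=1 RW=1 US=1 PS=0]
  L3: frame=0x3C idx=30 entry=0x5D000 [P=0 RW=0 US=0 PS=0]
  ✗ PAGE_NOT_PRESENT  [4 reads]
#3 VA=0x2820161F9EF (w,user):
  L0: frame=0x2B idx=5 entry=0x3F007 [P=1 RW=1 US=1 PS=0]
  L1: frame=0x3F idx=8 entry=0x40007 [P=1 RW=1 US=1 PS=0]
  L2: frame=0x40 idx=11 entry=0x43007 [P=1 RW=1 US=1 PS=0]
  L3: frame=0x43 idx=31 entry=0x47003 [P=1 RW=1 US=0 PS=0]
  ✗ PROTECTION_VIOLATION  [4 reads]

Access #2 fault: PAGE_NOT_PRESENT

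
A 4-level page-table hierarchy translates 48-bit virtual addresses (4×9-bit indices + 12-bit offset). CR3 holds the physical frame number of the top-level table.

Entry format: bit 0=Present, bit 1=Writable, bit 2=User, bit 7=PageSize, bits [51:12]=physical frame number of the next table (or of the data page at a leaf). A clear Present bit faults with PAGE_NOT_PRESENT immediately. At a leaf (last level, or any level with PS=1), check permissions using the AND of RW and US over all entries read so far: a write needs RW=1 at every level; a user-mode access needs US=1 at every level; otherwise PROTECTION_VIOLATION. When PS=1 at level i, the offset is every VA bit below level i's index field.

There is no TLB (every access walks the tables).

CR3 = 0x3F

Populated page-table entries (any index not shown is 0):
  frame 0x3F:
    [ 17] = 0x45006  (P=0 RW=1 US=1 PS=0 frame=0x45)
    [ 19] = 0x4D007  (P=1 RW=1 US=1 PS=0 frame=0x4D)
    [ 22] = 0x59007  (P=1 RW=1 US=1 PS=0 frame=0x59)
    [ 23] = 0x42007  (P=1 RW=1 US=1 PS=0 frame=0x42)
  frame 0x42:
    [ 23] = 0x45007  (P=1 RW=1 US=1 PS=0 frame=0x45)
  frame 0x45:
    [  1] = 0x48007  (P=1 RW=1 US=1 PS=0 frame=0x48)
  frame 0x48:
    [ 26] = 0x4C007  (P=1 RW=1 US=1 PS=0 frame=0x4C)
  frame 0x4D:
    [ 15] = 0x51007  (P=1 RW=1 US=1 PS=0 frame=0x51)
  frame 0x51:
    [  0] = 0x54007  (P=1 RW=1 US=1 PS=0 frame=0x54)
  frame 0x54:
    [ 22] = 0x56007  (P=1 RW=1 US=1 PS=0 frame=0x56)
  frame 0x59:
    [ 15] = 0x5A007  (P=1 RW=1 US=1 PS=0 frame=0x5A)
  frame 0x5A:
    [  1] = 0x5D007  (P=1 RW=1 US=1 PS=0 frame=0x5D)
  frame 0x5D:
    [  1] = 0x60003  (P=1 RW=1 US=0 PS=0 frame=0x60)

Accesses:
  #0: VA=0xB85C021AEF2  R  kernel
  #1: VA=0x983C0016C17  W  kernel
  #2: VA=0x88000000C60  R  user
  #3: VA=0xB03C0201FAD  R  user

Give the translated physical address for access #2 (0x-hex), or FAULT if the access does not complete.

Trace:
#0 VA=0xB85C021AEF2 (r,kernel):
  L0 @0x3F[23] → 0x42007  P=1,RW=1,US=1,PS=0
  L1 @0x42[23] → 0x45007  P=1,RW=1,US=1,PS=0
  L2 @0x45[1] → 0x48007  P=1,RW=1,US=1,PS=0
  L3 @0x48[26] → 0x4C007  P=1,RW=1,US=1,PS=0
  ✓ 0x4CEF2  — 4 lookups
#1 VA=0x983C0016C17 (w,kernel):
  L0 @0x3F[19] → 0x4D007  P=1,RW=1,US=1,PS=0
  L1 @0x4D[15] → 0x51007  P=1,RW=1,US=1,PS=0
  L2 @0x51[0] → 0x54007  P=1,RW=1,US=1,PS=0
  L3 @0x54[22] → 0x56007  P=1,RW=1,US=1,PS=0
  ✓ 0x56C17  — 4 lookups
#2 VA=0x88000000C60 (r,user):
  L0 @0x3F[17] → 0x45006  P=0,RW=1,US=1,PS=0
  ✗ PAGE_NOT_PRESENT  [1 reads]
#3 VA=0xB03C0201FAD (r,user):
  L0 @0x3F[22] → 0x59007  P=1,RW=1,US=1,PS=0
  L1 @0x59[15] → 0x5A007  P=1,RW=1,US=1,PS=0
  L2 @0x5A[1] → 0x5D007  P=1,RW=1,US=1,PS=0
  L3 @0x5D[1] → 0x60003  P=1,RW=1,US=0,PS=0
  ✗ PROTECTION_VIOLATION  [4 reads]

Access #2 PA: FAULT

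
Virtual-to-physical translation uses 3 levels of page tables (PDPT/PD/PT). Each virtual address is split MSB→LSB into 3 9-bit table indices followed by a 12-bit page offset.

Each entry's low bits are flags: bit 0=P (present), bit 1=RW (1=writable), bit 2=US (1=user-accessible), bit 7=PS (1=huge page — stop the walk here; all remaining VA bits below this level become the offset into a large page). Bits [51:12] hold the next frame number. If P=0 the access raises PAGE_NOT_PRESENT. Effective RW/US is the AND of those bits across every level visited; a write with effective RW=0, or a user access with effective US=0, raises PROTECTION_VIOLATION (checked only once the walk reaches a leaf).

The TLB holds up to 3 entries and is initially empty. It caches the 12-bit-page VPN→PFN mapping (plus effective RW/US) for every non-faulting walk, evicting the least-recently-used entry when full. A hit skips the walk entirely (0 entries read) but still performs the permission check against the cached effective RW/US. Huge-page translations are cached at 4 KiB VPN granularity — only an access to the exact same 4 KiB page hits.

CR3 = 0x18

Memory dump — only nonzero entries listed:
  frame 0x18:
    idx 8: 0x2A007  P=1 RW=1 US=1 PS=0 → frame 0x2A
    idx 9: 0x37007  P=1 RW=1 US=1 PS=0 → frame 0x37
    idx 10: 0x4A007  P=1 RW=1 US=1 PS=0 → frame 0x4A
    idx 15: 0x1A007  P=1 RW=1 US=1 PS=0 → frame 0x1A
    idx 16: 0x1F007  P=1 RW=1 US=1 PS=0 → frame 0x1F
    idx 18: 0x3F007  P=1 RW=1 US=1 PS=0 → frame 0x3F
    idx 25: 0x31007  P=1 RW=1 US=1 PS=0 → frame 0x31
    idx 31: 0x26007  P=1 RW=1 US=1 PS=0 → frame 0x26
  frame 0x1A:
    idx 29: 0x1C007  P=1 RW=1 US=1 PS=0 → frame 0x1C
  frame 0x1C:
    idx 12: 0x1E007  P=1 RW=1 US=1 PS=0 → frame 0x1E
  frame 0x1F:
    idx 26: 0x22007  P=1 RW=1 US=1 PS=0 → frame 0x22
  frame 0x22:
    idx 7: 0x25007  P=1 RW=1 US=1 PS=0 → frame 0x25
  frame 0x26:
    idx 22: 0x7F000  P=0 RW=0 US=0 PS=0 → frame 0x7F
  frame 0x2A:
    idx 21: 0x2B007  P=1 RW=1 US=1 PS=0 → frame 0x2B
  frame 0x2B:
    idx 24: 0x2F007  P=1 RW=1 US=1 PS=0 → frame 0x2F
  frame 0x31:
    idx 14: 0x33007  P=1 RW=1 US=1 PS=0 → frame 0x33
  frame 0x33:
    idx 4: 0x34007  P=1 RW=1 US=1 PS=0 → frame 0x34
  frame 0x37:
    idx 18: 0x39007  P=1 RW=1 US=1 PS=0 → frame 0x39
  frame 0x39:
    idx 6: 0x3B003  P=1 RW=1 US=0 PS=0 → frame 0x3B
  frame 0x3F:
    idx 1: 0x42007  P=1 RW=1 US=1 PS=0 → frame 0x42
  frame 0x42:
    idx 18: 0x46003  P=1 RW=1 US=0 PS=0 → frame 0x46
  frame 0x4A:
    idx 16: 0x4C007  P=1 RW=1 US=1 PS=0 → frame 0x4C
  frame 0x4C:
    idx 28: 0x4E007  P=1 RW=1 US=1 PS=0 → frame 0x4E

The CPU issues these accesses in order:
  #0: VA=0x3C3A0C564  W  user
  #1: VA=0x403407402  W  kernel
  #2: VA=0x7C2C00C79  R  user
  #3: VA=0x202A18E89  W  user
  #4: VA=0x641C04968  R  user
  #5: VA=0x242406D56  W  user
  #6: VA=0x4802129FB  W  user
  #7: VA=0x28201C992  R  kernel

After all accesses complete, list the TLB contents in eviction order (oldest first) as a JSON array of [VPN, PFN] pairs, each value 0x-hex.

Trace:
#0 VA=0x3C3A0C564 (w,user):
  [0] read 0x18 idx=15: raw=0x1A007 flags P=1 W=1 U=1 S=0
  [1] read 0x1A idx=29: raw=0x1C007 flags P=1 W=1 U=1 S=0
  [2] read 0x1C idx=12: raw=0x1E007 flags P=1 W=1 U=1 S=0
  → PA=0x1E564  (3 entries read)
#1 VA=0x403407402 (w,kernel):
  [0] read 0x18 idx=16: raw=0x1F007 flags P=1 W=1 U=1 S=0
  [1] read 0x1F idx=26: raw=0x22007 flags P=1 W=1 U=1 S=0
  [2] read 0x22 idx=7: raw=0x25007 flags P=1 W=1 U=1 S=0
  → PA=0x25402  (3 entries read)
#2 VA=0x7C2C00C79 (r,user):
  [0] read 0x18 idx=31: raw=0x26007 flags P=1 W=1 U=1 S=0
  [1] read 0x26 idx=22: raw=0x7F000 flags P=0 W=0 U=0 S=0
  ⇒ fault: PAGE_NOT_PRESENT  — 2 lookups
#3 VA=0x202A18E89 (w,user):
  [0] read 0x18 idx=8: raw=0x2A007 flags P=1 W=1 U=1 S=0
  [1] read 0x2A idx=21: raw=0x2B007 flags P=1 W=1 U=1 S=0
  [2] read 0x2B idx=24: raw=0x2F007 flags P=1 W=1 U=1 S=0
  → PA=0x2FE89  (3 entries read)
#4 VA=0x641C04968 (r,user):
  [0] read 0x18 idx=25: raw=0x31007 flags P=1 W=1 U=1 S=0
  [1] read 0x31 idx=14: raw=0x33007 flags P=1 W=1 U=1 S=0
  [2] read 0x33 idx=4: raw=0x34007 flags P=1 W=1 U=1 S=0
  → PA=0x34968  (3 entries read)
#5 VA=0x242406D56 (w,user):
  [0] read 0x18 idx=9: raw=0x37007 flags P=1 W=1 U=1 S=0
  [1] read 0x37 idx=18: raw=0x39007 flags P=1 W=1 U=1 S=0
  [2] read 0x39 idx=6: raw=0x3B003 flags P=1 W=1 U=0 S=0
  ⇒ fault: PROTECTION_VIOLATION  — 3 lookups
#6 VA=0x4802129FB (w,user):
  [0] read 0x18 idx=18: raw=0x3F007 flags P=1 W=1 U=1 S=0
  [1] read 0x3F idx=1: raw=0x42007 flags P=1 W=1 U=1 S=0
  [2] read 0x42 idx=18: raw=0x46003 flags P=1 W=1 U=0 S=0
  ⇒ fault: PROTECTION_VIOLATION  — 3 lookups
#7 VA=0x28201C992 (r,kernel):
  [0] read 0x18 idx=10: raw=0x4A007 flags P=1 W=1 U=1 S=0
  [1] read 0x4A idx=16: raw=0x4C007 flags P=1 W=1 U=1 S=0
  [2] read 0x4C idx=28: raw=0x4E007 flags P=1 W=1 U=1 S=0
  → PA=0x4E992  (3 entries read)

TLB: [["0x202A18", "0x2F"], ["0x641C04", "0x34"], ["0x28201C", "0x4E"]]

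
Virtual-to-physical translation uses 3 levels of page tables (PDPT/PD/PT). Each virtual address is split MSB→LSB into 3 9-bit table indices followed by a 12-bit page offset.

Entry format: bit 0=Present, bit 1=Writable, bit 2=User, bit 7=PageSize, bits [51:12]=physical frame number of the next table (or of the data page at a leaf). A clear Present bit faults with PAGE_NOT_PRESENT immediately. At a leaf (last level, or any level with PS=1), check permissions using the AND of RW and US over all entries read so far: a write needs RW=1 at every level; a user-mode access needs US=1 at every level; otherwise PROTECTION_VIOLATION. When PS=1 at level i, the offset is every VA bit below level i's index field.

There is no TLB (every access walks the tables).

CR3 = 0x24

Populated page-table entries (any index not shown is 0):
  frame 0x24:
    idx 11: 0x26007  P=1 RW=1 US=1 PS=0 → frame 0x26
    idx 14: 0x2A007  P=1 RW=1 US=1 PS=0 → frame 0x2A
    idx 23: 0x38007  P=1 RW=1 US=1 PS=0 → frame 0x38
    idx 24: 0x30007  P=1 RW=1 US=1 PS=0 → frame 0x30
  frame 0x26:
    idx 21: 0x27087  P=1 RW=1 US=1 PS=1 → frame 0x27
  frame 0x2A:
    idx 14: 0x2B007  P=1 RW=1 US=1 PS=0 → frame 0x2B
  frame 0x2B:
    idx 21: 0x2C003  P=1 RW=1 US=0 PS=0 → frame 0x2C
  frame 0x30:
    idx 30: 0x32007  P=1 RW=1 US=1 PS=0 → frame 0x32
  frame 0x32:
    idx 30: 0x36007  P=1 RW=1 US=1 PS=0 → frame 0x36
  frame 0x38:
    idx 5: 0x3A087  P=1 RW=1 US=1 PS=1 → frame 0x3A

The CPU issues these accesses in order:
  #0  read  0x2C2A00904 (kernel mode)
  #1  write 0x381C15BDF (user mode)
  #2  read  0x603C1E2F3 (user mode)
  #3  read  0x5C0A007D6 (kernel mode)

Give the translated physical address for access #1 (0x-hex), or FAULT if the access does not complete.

Trace:
#0 VA=0x2C2A00904 (r,kernel):
  lvl0: tbl 0x24, slot 11 ⇒ 0x26007 (P1/RW1/US1/PS0)
  lvl1: tbl 0x26, slot 21 ⇒ 0x27087 (P1/RW1/US1/PS1)
  → PA=0x27904 (huge @L1)  (2 entries read)
#1 VA=0x381C15BDF (w,user):
  lvl0: tbl 0x24, slot 14 ⇒ 0x2A007 (P1/RW1/US1/PS0)
  lvl1: tbl 0x2A, slot 14 ⇒ 0x2B007 (P1/RW1/US1/PS0)
  lvl2: tbl 0x2B, slot 21 ⇒ 0x2C003 (P1/RW1/US0/PS0)
  ✗ PROTECTION_VIOLATION  [3 reads]
#2 VA=0x603C1E2F3 (r,user):
  lvl0: tbl 0x24, slot 24 ⇒ 0x30007 (P1/RW1/US1/PS0)
  lvl1: tbl 0x30, slot 30 ⇒ 0x32007 (P1/RW1/US1/PS0)
  lvl2: tbl 0x32, slot 30 ⇒ 0x36007 (P1/RW1/US1/PS0)
  → PA=0x362F3  (3 entries read)
#3 VA=0x5C0A007D6 (r,kernel):
  lvl0: tbl 0x24, slot 23 ⇒ 0x38007 (P1/RW1/US1/PS0)
  lvl1: tbl 0x38, slot 5 ⇒ 0x3A087 (P1/RW1/US1/PS1)
  → PA=0x3A7D6 (huge @L1)  (2 entries read)

Access #1 PA: FAULT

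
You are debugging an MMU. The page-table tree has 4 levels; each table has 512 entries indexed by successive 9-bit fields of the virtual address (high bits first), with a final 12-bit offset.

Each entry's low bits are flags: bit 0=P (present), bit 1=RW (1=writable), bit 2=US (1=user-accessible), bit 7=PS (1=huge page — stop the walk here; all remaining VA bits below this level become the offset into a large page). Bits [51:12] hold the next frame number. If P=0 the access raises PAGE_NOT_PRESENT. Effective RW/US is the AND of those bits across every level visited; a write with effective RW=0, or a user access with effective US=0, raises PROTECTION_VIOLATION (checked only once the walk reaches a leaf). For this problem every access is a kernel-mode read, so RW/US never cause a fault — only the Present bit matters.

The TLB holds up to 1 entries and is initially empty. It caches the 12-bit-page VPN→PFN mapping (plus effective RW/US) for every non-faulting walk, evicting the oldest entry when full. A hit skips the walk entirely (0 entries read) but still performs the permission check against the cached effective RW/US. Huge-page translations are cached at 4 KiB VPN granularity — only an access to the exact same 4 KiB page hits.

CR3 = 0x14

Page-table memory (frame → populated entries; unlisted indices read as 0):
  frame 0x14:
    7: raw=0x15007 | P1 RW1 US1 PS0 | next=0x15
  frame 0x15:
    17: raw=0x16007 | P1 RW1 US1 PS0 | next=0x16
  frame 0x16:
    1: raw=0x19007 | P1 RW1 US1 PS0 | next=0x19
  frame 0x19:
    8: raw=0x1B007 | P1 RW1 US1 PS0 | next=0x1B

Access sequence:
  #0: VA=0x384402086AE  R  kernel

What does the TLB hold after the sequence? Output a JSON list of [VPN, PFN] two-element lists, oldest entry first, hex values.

Walk each access:
#0 VA=0x384402086AE (r,kernel):
  L0 @0x14[7] → 0x15007  P=1,RW=1,US=1,PS=0
  L1 @0x15[17] → 0x16007  P=1,RW=1,US=1,PS=0
  L2 @0x16[1] → 0x19007  P=1,RW=1,US=1,PS=0
  L3 @0x19[8] → 0x1B007  P=1,RW=1,US=1,PS=0
  ✓ 0x1B6AE  — 4 lookups

TLB: [["0x38440208", "0x1B"]]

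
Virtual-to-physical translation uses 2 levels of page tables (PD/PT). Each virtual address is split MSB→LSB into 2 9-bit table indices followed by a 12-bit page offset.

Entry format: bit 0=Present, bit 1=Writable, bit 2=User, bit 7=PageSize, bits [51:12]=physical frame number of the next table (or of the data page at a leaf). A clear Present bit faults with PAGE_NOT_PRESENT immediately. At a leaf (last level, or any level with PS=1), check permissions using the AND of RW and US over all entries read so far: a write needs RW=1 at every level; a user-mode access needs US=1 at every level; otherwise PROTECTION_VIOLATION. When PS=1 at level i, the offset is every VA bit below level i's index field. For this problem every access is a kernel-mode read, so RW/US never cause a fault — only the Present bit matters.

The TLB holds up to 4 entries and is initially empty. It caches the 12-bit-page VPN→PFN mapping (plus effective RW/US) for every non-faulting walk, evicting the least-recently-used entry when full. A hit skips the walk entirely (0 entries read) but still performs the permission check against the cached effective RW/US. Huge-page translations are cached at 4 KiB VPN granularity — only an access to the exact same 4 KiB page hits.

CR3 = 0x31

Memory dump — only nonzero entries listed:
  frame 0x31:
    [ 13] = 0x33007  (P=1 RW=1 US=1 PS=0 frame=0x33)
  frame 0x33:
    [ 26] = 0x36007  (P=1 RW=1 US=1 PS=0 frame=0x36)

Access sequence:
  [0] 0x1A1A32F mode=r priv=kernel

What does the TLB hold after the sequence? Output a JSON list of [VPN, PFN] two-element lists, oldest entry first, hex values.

Per-access translation:
#0 VA=0x1A1A32F (r,kernel):
  L0: frame=0x31 idx=13 entry=0x33007 [P=1 RW=1 US=1 PS=0]
  L1: frame=0x33 idx=26 entry=0x36007 [P=1 RW=1 US=1 PS=0]
  ✓ 0x3632F  — 2 lookups

TLB: [["0x1A1A", "0x36"]]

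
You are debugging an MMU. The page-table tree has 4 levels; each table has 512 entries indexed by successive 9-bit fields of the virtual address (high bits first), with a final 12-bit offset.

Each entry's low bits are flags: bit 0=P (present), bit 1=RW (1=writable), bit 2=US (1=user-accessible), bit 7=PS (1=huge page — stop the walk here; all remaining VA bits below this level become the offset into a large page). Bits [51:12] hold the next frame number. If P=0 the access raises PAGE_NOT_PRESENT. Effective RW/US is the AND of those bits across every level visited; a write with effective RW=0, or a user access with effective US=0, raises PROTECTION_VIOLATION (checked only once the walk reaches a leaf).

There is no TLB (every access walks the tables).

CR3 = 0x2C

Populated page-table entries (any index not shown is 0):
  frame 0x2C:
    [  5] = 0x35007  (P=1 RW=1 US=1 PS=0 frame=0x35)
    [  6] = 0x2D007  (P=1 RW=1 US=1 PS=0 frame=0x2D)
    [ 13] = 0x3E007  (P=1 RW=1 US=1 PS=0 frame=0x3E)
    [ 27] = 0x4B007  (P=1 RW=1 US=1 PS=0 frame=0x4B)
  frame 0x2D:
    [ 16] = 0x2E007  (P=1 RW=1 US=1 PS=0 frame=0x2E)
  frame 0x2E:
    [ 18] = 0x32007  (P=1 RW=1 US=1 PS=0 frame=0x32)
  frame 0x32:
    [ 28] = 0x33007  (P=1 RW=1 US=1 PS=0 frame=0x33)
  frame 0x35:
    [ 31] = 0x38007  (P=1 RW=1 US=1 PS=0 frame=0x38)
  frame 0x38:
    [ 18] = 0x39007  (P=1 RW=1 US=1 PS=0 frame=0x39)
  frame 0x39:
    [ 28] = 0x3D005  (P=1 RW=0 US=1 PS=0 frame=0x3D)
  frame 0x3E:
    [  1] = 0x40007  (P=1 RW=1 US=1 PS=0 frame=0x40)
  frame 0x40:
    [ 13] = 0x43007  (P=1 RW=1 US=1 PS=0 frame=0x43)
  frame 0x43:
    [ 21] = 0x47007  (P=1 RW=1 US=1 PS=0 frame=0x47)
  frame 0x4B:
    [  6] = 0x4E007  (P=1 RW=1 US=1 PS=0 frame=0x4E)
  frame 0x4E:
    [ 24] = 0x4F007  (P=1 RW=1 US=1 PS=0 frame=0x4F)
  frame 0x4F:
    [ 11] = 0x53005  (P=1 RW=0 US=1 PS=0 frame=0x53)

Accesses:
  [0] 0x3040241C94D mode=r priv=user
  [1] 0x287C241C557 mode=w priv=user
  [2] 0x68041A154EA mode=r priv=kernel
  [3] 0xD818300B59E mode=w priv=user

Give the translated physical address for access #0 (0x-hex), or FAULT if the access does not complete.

Walk each access:
#0 VA=0x3040241C94D (r,user):
  L0: frame=0x2C idx=6 entry=0x2D007 [P=1 RW=1 US=1 PS=0]
  L1: frame=0x2D idx=16 entry=0x2E007 [P=1 RW=1 US=1 PS=0]
  L2: frame=0x2E idx=18 entry=0x32007 [P=1 RW=1 US=1 PS=0]
  L3: frame=0x32 idx=28 entry=0x33007 [P=1 RW=1 US=1 PS=0]
  → PA=0x3394D  (4 entries read)
#1 VA=0x287C241C557 (w,user):
  L0: frame=0x2C idx=5 entry=0x35007 [P=1 RW=1 US=1 PS=0]
  L1: frame=0x35 idx=31 entry=0x38007 [P=1 RW=1 US=1 PS=0]
  L2: frame=0x38 idx=18 entry=0x39007 [P=1 RW=1 US=1 PS=0]
  L3: frame=0x39 idx=28 entry=0x3D005 [P=1 RW=0 US=1 PS=0]
  ✗ PROTECTION_VIOLATION  [4 reads]
#2 VA=0x68041A154EA (r,kernel):
  L0: frame=0x2C idx=13 entry=0x3E007 [P=1 RW=1 US=1 PS=0]
  L1: frame=0x3E idx=1 entry=0x40007 [P=1 RW=1 US=1 PS=0]
  L2: frame=0x40 idx=13 entry=0x43007 [P=1 RW=1 US=1 PS=0]
  L3: frame=0x43 idx=21 entry=0x47007 [P=1 RW=1 US=1 PS=0]
  → PA=0x474EA  (4 entries read)
#3 VA=0xD818300B59E (w,user):
  L0: frame=0x2C idx=27 entry=0x4B007 [P=1 RW=1 US=1 PS=0]
  L1: frame=0x4B idx=6 entry=0x4E007 [P=1 RW=1 US=1 PS=0]
  L2: frame=0x4E idx=24 entry=0x4F007 [P=1 RW=1 US=1 PS=0]
  L3: frame=0x4F idx=11 entry=0x53005 [P=1 RW=0 US=1 PS=0]
  ✗ PROTECTION_VIOLATION  [4 reads]

Access #0 PA: 0x3394D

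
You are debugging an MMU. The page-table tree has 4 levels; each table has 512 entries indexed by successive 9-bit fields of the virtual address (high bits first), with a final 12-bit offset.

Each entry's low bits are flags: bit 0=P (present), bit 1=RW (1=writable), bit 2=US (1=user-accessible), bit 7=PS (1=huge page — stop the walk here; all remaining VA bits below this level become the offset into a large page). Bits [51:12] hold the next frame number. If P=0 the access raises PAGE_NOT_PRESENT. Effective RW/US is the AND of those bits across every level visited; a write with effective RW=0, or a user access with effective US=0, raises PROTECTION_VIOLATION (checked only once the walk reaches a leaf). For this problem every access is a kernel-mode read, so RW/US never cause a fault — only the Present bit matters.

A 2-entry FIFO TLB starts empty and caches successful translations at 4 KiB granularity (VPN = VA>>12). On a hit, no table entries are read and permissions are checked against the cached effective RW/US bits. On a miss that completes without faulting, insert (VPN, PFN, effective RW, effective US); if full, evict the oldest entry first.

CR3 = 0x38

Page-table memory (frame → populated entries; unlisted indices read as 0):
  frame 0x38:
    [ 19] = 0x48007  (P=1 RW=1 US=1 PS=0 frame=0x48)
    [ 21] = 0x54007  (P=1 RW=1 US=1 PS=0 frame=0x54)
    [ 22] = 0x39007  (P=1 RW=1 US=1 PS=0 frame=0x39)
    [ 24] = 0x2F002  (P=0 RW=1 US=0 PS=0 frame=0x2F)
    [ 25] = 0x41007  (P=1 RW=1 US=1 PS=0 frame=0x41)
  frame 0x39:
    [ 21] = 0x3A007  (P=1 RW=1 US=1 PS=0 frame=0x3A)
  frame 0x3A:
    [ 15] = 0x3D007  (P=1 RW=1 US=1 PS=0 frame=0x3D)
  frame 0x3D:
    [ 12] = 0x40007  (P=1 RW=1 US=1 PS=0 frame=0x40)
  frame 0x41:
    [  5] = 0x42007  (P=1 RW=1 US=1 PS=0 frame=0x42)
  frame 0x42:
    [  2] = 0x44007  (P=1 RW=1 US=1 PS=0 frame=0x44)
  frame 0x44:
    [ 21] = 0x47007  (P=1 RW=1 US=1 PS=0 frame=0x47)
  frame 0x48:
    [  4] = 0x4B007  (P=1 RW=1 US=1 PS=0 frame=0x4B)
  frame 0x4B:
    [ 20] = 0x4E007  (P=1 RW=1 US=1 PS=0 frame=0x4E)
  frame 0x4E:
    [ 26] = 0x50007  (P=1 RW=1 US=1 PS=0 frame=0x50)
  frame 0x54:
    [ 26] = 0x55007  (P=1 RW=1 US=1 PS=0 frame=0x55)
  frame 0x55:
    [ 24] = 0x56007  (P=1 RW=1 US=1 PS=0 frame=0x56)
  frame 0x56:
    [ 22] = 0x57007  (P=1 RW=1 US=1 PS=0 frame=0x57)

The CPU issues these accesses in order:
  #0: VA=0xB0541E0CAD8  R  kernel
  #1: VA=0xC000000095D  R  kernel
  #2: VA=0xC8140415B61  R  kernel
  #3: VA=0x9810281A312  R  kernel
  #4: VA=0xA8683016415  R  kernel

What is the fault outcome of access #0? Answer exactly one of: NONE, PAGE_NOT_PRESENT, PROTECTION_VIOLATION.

Trace:
#0 VA=0xB0541E0CAD8 (r,kernel):
  L0 @0x38[22] → 0x39007  P=1,RW=1,US=1,PS=0
  L1 @0x39[21] → 0x3A007  P=1,RW=1,US=1,PS=0
  L2 @0x3A[15] → 0x3D007  P=1,RW=1,US=1,PS=0
  L3 @0x3D[12] → 0x40007  P=1,RW=1,US=1,PS=0
  → PA=0x40AD8  (4 entries read)
#1 VA=0xC000000095D (r,kernel):
  L0 @0x38[24] → 0x2F002  P=0,RW=1,US=0,PS=0
  ✗ PAGE_NOT_PRESENT  [1 reads]
#2 VA=0xC8140415B61 (r,kernel):
  L0 @0x38[25] → 0x41007  P=1,RW=1,US=1,PS=0
  L1 @0x41[5] → 0x42007  P=1,RW=1,US=1,PS=0
  L2 @0x42[2] → 0x44007  P=1,RW=1,US=1,PS=0
  L3 @0x44[21] → 0x47007  P=1,RW=1,US=1,PS=0
  → PA=0x47B61  (4 entries read)
#3 VA=0x9810281A312 (r,kernel):
  L0 @0x38[19] → 0x48007  P=1,RW=1,US=1,PS=0
  L1 @0x48[4] → 0x4B007  P=1,RW=1,US=1,PS=0
  L2 @0x4B[20] → 0x4E007  P=1,RW=1,US=1,PS=0
  L3 @0x4E[26] → 0x50007  P=1,RW=1,US=1,PS=0
  → PA=0x50312  (4 entries read)
#4 VA=0xA8683016415 (r,kernel):
  L0 @0x38[21] → 0x54007  P=1,RW=1,US=1,PS=0
  L1 @0x54[26] → 0x55007  P=1,RW=1,US=1,PS=0
  L2 @0x55[24] → 0x56007  P=1,RW=1,US=1,PS=0
  L3 @0x56[22] → 0x57007  P=1,RW=1,US=1,PS=0
  → PA=0x57415  (4 entries read)

Access #0 fault: NONE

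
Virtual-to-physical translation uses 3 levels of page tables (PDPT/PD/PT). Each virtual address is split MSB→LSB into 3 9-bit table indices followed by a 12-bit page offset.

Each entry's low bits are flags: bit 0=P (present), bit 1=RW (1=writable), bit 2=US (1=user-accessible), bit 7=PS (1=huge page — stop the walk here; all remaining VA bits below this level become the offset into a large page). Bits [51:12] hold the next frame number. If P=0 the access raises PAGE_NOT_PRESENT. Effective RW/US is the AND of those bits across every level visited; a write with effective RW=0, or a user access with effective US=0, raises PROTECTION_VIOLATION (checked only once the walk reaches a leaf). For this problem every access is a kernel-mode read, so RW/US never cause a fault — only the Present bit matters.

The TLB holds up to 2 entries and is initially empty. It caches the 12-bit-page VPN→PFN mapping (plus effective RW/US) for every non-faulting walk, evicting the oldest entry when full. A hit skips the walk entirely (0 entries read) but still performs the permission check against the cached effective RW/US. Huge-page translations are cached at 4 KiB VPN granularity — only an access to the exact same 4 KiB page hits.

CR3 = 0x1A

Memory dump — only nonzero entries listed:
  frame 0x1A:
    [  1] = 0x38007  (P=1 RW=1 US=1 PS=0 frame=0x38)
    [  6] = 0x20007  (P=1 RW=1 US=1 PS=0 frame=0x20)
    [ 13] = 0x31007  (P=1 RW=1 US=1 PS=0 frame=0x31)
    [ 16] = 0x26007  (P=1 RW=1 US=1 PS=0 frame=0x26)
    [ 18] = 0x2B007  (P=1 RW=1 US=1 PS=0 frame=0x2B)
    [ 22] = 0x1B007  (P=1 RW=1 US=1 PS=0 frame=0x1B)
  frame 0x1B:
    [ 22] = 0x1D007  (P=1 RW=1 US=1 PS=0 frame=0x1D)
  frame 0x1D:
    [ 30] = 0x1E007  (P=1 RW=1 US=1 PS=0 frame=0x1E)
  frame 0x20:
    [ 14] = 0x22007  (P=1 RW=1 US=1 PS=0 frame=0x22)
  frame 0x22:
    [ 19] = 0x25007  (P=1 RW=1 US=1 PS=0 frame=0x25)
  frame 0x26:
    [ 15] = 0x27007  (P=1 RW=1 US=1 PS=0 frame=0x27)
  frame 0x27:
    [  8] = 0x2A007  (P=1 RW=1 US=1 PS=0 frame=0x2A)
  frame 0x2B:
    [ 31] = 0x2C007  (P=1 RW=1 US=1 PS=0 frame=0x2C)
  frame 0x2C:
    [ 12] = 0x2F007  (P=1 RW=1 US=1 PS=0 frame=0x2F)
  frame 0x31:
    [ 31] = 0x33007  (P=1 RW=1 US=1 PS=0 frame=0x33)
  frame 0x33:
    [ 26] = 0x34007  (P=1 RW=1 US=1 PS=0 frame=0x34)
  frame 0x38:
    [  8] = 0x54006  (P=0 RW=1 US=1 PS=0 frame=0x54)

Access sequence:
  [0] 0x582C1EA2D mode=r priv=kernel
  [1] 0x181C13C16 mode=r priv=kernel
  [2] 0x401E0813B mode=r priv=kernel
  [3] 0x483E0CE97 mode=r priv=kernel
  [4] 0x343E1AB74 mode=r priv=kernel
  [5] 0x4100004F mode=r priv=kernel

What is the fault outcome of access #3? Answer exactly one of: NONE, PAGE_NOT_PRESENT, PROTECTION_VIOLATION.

Walk each access:
#0 VA=0x582C1EA2D (r,kernel):
  L0: frame=0x1A idx=22 entry=0x1B007 [P=1 RW=1 US=1 PS=0]
  L1: frame=0x1B idx=22 entry=0x1D007 [P=1 RW=1 US=1 PS=0]
  L2: frame=0x1D idx=30 entry=0x1E007 [P=1 RW=1 US=1 PS=0]
  → PA=0x1EA2D  (3 entries read)
#1 VA=0x181C13C16 (r,kernel):
  L0: frame=0x1A idx=6 entry=0x20007 [P=1 RW=1 US=1 PS=0]
  L1: frame=0x20 idx=14 entry=0x22007 [P=1 RW=1 US=1 PS=0]
  L2: frame=0x22 idx=19 entry=0x25007 [P=1 RW=1 US=1 PS=0]
  → PA=0x25C16  (3 entries read)
#2 VA=0x401E0813B (r,kernel):
  L0: frame=0x1A idx=16 entry=0x26007 [P=1 RW=1 US=1 PS=0]
  L1: frame=0x26 idx=15 entry=0x27007 [P=1 RW=1 US=1 PS=0]
  L2: frame=0x27 idx=8 entry=0x2A007 [P=1 RW=1 US=1 PS=0]
  → PA=0x2A13B  (3 entries read)
#3 VA=0x483E0CE97 (r,kernel):
  L0: frame=0x1A idx=18 entry=0x2B007 [P=1 RW=1 US=1 PS=0]
  L1: frame=0x2B idx=31 entry=0x2C007 [P=1 RW=1 US=1 PS=0]
  L2: frame=0x2C idx=12 entry=0x2F007 [P=1 RW=1 US=1 PS=0]
  → PA=0x2FE97  (3 entries read)
#4 VA=0x343E1AB74 (r,kernel):
  L0: frame=0x1A idx=13 entry=0x31007 [P=1 RW=1 US=1 PS=0]
  L1: frame=0x31 idx=31 entry=0x33007 [P=1 RW=1 US=1 PS=0]
  L2: frame=0x33 idx=26 entry=0x34007 [P=1 RW=1 US=1 PS=0]
  → PA=0x34B74  (3 entries read)
#5 VA=0x4100004F (r,kernel):
  L0: frame=0x1A idx=1 entry=0x38007 [P=1 RW=1 US=1 PS=0]
  L1: frame=0x38 idx=8 entry=0x54006 [P=0 RW=1 US=1 PS=0]
  ✗ PAGE_NOT_PRESENT  [2 reads]

Access #3 fault: NONE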